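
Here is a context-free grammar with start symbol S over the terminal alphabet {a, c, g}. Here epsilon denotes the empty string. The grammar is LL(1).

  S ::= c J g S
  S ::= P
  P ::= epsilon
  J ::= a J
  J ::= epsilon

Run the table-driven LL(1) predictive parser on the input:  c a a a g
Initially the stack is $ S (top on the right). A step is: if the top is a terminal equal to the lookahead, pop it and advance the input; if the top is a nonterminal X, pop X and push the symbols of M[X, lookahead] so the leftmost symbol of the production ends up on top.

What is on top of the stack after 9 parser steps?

     Stack      Input        Action
  1  $ S        c a a a g $  expand S ::= c J g S
  2  $ S g J c  c a a a g $  match c
  3  $ S g J    a a a g $    expand J ::= a J
  4  $ S g J a  a a a g $    match a
  5  $ S g J    a a g $      expand J ::= a J
  6  $ S g J a  a a g $      match a
  7  $ S g J    a g $        expand J ::= a J
  8  $ S g J a  a g $        match a
  9  $ S g J    g $          expand J ::= epsilon
Stack after step 9: $ S g (top = g).

g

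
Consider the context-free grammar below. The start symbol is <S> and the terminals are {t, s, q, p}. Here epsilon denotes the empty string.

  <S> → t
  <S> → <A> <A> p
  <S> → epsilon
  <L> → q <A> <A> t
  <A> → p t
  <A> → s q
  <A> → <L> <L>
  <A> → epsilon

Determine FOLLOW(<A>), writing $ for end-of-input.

FIRST(<L>) = {q}
FIRST(<A>) = {epsilon, p, q, s}  (via <L> <L>)
FIRST(<S>) = {epsilon, p, q, s, t}  (via <A> <A> p)
FOLLOW(<S>) includes $ since <S> is the start symbol.
FOLLOW(<S>): <S> appears on no right-hand side. Thus FOLLOW(<S>) = {$}.
FOLLOW(<A>): in <S>→<A> <A> p (occurrence 1), <A> is followed by <A> p with FIRST {p, q, s}; in <S>→<A> <A> p (occurrence 2), <A> is followed by p with FIRST {p}; in <L>→q <A> <A> t (occurrence 1), <A> is followed by <A> t with FIRST {p, q, s, t}; in <L>→q <A> <A> t (occurrence 2), <A> is followed by t with FIRST {t}. Thus FOLLOW(<A>) = {p, q, s, t}.
FOLLOW(<L>): in <A>→<L> <L> (occurrence 1), <L> is followed by <L> with FIRST {q}; in <A>→<L> <L> (occurrence 2), the suffix after <L> is empty, so FOLLOW(<L>) ⊇ FOLLOW(<A>) = {p, q, s, t}. Thus FOLLOW(<L>) = {p, q, s, t}.

{p, q, s, t}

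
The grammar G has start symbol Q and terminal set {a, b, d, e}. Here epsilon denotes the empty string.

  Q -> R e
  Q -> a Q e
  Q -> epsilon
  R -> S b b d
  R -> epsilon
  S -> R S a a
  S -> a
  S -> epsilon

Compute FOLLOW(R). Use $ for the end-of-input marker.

FIRST(Q): from Q->R e we get {a, b, e}; from Q->a Q e we get {a}; from Q->epsilon we get {epsilon}. So FIRST(Q) = {epsilon, a, b, e}.
FIRST(R): from R->S b b d we get {a, b}; from R->epsilon we get {epsilon}. So FIRST(R) = {epsilon, a, b}.
FIRST(S): from S->R S a a we get {a, b}; from S->a we get {a}; from S->epsilon we get {epsilon}. So FIRST(S) = {epsilon, a, b}.
FOLLOW(Q) includes $ since Q is the start symbol.
FOLLOW(Q): in Q->a Q e, Q is followed by e with FIRST {e}. Thus FOLLOW(Q) = {$, e}.
FOLLOW(R): in Q->R e, R is followed by e with FIRST {e}; in S->R S a a, R is followed by S a a with FIRST {a, b}. Thus FOLLOW(R) = {a, b, e}.
FOLLOW(S): in R->S b b d, S is followed by b b d with FIRST {b}; in S->R S a a, S is followed by a a with FIRST {a}. Thus FOLLOW(S) = {a, b}.

{a, b, e}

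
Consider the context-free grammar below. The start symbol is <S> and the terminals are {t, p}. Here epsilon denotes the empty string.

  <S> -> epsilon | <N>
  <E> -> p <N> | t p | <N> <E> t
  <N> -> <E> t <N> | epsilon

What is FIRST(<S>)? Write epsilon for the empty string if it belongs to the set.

{epsilon, p, t}

FIRST(<S>): from <S>->epsilon we get {epsilon}; from <S>-><N> we get {epsilon, p, t}. So FIRST(<S>) = {epsilon, p, t}.
FIRST(<E>): from <E>->p <N> we get {p}; from <E>->t p we get {t}; from <E>-><N> <E> t we get {p, t}. So FIRST(<E>) = {p, t}.
FIRST(<N>): from <N>-><E> t <N> we get {p, t}; from <N>->epsilon we get {epsilon}. So FIRST(<N>) = {epsilon, p, t}.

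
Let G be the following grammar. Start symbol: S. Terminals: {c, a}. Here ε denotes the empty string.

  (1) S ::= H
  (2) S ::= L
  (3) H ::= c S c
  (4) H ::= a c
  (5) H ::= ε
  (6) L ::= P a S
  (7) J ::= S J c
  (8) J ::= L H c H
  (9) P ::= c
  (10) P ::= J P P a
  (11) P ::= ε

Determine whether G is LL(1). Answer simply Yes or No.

FIRST(S) = {ε, a, c}
FIRST(H) = {ε, a, c}
FIRST(L) = {a, c}
FIRST(J) = {a, c}
FIRST(P) = {ε, a, c}
FOLLOW(S) = {$, a, c}
FOLLOW(H) = {$, a, c}
FOLLOW(L) = {$, a, c}
FOLLOW(J) = {a, c}
FOLLOW(P) = {a, c}
Cell M[H, a] receives both H ::= a c and H ::= ε — the grammar is not LL(1).

No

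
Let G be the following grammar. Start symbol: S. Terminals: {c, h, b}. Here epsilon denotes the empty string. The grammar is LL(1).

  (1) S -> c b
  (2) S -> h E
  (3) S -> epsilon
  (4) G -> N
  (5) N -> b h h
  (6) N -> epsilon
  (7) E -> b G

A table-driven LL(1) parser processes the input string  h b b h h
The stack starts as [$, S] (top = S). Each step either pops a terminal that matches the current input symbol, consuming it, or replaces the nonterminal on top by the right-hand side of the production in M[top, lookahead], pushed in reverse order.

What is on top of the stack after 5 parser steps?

step 1: stack=$ S  input=h b b h h $  — expand S -> h E
step 2: stack=$ E h  input=h b b h h $  — match h
step 3: stack=$ E  input=b b h h $  — expand E -> b G
step 4: stack=$ G b  input=b b h h $  — match b
step 5: stack=$ G  input=b h h $  — expand G -> N
Stack after step 5: $ N (top = N).

N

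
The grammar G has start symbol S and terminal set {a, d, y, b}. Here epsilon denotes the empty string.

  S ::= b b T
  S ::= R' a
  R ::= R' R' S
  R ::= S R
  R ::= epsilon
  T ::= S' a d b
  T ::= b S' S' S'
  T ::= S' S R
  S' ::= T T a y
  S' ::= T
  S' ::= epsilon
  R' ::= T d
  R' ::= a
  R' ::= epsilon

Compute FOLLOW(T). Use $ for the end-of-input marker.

FIRST(S) = {a, b}  (via R' a)
FIRST(R) = {epsilon, a, b}  (via R' R' S, S R)
FIRST(T) = {a, b}  (via S' a d b, S' S R)
FIRST(S') = {epsilon, a, b}  (via T T a y, T)
FIRST(R') = {epsilon, a, b}  (via T d)
FOLLOW(S) includes $ since S is the start symbol.
FOLLOW(R'): in S::=R' a, R' is followed by a with FIRST {a}; in R::=R' R' S (occurrence 1), R' is followed by R' S with FIRST {a, b}; in R::=R' R' S (occurrence 2), R' is followed by S with FIRST {a, b}. Thus FOLLOW(R') = {a, b}.
FOLLOW(S): in R::=R' R' S, the suffix after S is empty, so FOLLOW(S) ⊇ FOLLOW(R) = {$, a, b, d}; in R::=S R, S is followed by R with FIRST {epsilon, a, b}; in R::=S R, the suffix after S is nullable, so FOLLOW(S) ⊇ FOLLOW(R) = {$, a, b, d}; in T::=S' S R, S is followed by R with FIRST {epsilon, a, b}; in T::=S' S R, the suffix after S is nullable, so FOLLOW(S) ⊇ FOLLOW(T) = {$, a, b, d}. Thus FOLLOW(S) = {$, a, b, d}.
FOLLOW(R): in R::=S R, the suffix after R is empty (adds nothing new); in T::=S' S R, the suffix after R is empty, so FOLLOW(R) ⊇ FOLLOW(T) = {$, a, b, d}. Thus FOLLOW(R) = {$, a, b, d}.
FOLLOW(T): in S::=b b T, the suffix after T is empty, so FOLLOW(T) ⊇ FOLLOW(S) = {$, a, b, d}; in S'::=T T a y (occurrence 1), T is followed by T a y with FIRST {a, b}; in S'::=T T a y (occurrence 2), T is followed by a y with FIRST {a}; in S'::=T, the suffix after T is empty, so FOLLOW(T) ⊇ FOLLOW(S') = {$, a, b, d}; in R'::=T d, T is followed by d with FIRST {d}. Thus FOLLOW(T) = {$, a, b, d}.
FOLLOW(S'): in T::=S' a d b, S' is followed by a d b with FIRST {a}; in T::=b S' S' S' (occurrence 1), S' is followed by S' S' with FIRST {epsilon, a, b}; in T::=b S' S' S' (occurrence 1), the suffix after S' is nullable, so FOLLOW(S') ⊇ FOLLOW(T) = {$, a, b, d}; in T::=b S' S' S' (occurrence 2), S' is followed by S' with FIRST {epsilon, a, b}; in T::=b S' S' S' (occurrence 2), the suffix after S' is nullable, so FOLLOW(S') ⊇ FOLLOW(T) = {$, a, b, d}; in T::=b S' S' S' (occurrence 3), the suffix after S' is empty, so FOLLOW(S') ⊇ FOLLOW(T) = {$, a, b, d}; in T::=S' S R, S' is followed by S R with FIRST {a, b}. Thus FOLLOW(S') = {$, a, b, d}.

{$, a, b, d}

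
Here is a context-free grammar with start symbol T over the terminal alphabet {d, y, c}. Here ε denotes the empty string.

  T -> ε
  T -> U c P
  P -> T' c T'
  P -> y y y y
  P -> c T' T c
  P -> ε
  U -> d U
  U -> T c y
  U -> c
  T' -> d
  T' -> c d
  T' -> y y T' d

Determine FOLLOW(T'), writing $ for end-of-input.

FIRST(T'): from T'->d we get {d}; from T'->c d we get {c}; from T'->y y T' d we get {y}. So FIRST(T') = {c, d, y}.
FIRST(P): from P->T' c T' we get {c, d, y}; from P->y y y y we get {y}; from P->c T' T c we get {c}; from P->ε we get {ε}. So FIRST(P) = {ε, c, d, y}.
FIRST(T): from T->ε we get {ε}; from T->U c P we get {c, d}. So FIRST(T) = {ε, c, d}.
FIRST(U): from U->d U we get {d}; from U->T c y we get {c, d}; from U->c we get {c}. So FIRST(U) = {c, d}.
FOLLOW(T) includes $ since T is the start symbol.
FOLLOW(T): in P->c T' T c, T is followed by c with FIRST {c}; in U->T c y, T is followed by c y with FIRST {c}. Thus FOLLOW(T) = {$, c}.
FOLLOW(P): in T->U c P, the suffix after P is empty, so FOLLOW(P) ⊇ FOLLOW(T) = {$, c}. Thus FOLLOW(P) = {$, c}.
FOLLOW(U): in T->U c P, U is followed by c P with FIRST {c}; in U->d U, the suffix after U is empty (adds nothing new). Thus FOLLOW(U) = {c}.
FOLLOW(T'): in P->T' c T' (occurrence 1), T' is followed by c T' with FIRST {c}; in P->T' c T' (occurrence 2), the suffix after T' is empty, so FOLLOW(T') ⊇ FOLLOW(P) = {$, c}; in P->c T' T c, T' is followed by T c with FIRST {c, d}; in T'->y y T' d, T' is followed by d with FIRST {d}. Thus FOLLOW(T') = {$, c, d}.

{$, c, d}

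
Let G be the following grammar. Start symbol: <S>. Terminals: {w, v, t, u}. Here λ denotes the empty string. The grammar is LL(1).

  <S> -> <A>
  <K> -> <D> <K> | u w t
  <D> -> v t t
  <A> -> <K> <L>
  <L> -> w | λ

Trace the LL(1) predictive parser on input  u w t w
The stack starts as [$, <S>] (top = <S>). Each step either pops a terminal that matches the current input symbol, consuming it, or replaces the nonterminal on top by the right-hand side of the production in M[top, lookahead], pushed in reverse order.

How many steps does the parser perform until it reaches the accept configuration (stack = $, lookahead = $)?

8

     Stack        Input      Action
  1  $ <S>        u w t w $  expand <S> -> <A>
  2  $ <A>        u w t w $  expand <A> -> <K> <L>
  3  $ <L> <K>    u w t w $  expand <K> -> u w t
  4  $ <L> t w u  u w t w $  match u
  5  $ <L> t w    w t w $    match w
  6  $ <L> t      t w $      match t
  7  $ <L>        w $        expand <L> -> w
  8  $ w          w $        match w
Accept reached after 8 steps.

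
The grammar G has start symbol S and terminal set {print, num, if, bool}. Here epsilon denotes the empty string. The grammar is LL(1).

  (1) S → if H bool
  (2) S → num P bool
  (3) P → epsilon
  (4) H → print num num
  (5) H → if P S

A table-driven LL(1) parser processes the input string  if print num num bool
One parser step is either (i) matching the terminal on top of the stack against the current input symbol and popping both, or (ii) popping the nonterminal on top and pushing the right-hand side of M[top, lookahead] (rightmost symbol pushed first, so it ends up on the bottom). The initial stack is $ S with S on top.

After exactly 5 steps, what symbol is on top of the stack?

     Stack                 Input                    Action
  1  $ S                   if print num num bool $  expand S → if H bool
  2  $ bool H if           if print num num bool $  match if
  3  $ bool H              print num num bool $     expand H → print num num
  4  $ bool num num print  print num num bool $     match print
  5  $ bool num num        num num bool $           match num
Stack after step 5: $ bool num (top = num).

num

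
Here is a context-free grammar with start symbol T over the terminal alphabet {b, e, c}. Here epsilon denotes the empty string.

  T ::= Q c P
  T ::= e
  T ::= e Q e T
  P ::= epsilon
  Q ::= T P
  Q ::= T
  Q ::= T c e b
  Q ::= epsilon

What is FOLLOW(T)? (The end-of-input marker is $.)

{$, c, e}

FIRST(P): from P::=epsilon we get {epsilon}. So FIRST(P) = {epsilon}.
FIRST(T): from T::=Q c P we get {c, e}; from T::=e we get {e}; from T::=e Q e T we get {e}. So FIRST(T) = {c, e}.
FIRST(Q): from Q::=T P we get {c, e}; from Q::=T we get {c, e}; from Q::=T c e b we get {c, e}; from Q::=epsilon we get {epsilon}. So FIRST(Q) = {epsilon, c, e}.
FOLLOW(T) includes $ since T is the start symbol.
FOLLOW(Q): in T::=Q c P, Q is followed by c P with FIRST {c}; in T::=e Q e T, Q is followed by e T with FIRST {e}. Thus FOLLOW(Q) = {c, e}.
FOLLOW(T): in T::=e Q e T, the suffix after T is empty (adds nothing new); in Q::=T P, T is followed by P with FIRST {epsilon}; in Q::=T P, the suffix after T is nullable, so FOLLOW(T) ⊇ FOLLOW(Q) = {c, e}; in Q::=T, the suffix after T is empty, so FOLLOW(T) ⊇ FOLLOW(Q) = {c, e}; in Q::=T c e b, T is followed by c e b with FIRST {c}. Thus FOLLOW(T) = {$, c, e}.
FOLLOW(P): in T::=Q c P, the suffix after P is empty, so FOLLOW(P) ⊇ FOLLOW(T) = {$, c, e}; in Q::=T P, the suffix after P is empty, so FOLLOW(P) ⊇ FOLLOW(Q) = {c, e}. Thus FOLLOW(P) = {$, c, e}.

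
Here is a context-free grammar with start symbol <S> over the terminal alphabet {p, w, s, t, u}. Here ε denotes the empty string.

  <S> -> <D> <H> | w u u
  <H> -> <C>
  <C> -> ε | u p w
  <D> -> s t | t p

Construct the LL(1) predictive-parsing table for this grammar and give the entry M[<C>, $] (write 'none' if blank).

<C> -> ε

FIRST(<C>): from <C>->ε we get {ε}; from <C>->u p w we get {u}. So FIRST(<C>) = {ε, u}.
FIRST(<D>): from <D>->s t we get {s}; from <D>->t p we get {t}. So FIRST(<D>) = {s, t}.
FIRST(<S>): from <S>-><D> <H> we get {s, t}; from <S>->w u u we get {w}. So FIRST(<S>) = {s, t, w}.
FIRST(<H>): from <H>-><C> we get {ε, u}. So FIRST(<H>) = {ε, u}.
FOLLOW(<S>) includes $ since <S> is the start symbol.
FOLLOW(<H>): in <S>-><D> <H>, the suffix after <H> is empty, so FOLLOW(<H>) ⊇ FOLLOW(<S>) = {$}. Thus FOLLOW(<H>) = {$}.
FOLLOW(<C>): in <H>-><C>, the suffix after <C> is empty, so FOLLOW(<C>) ⊇ FOLLOW(<H>) = {$}. Thus FOLLOW(<C>) = {$}.
For <C> -> ε: FIRST(ε) = {ε}, so it goes in M[<C>, t] for t ∈ {}; since ε ∈ FIRST, also for every t ∈ FOLLOW(<C>) = {$}.
For <C> -> u p w: FIRST(u p w) = {u}, so it goes in M[<C>, t] for t ∈ {u}.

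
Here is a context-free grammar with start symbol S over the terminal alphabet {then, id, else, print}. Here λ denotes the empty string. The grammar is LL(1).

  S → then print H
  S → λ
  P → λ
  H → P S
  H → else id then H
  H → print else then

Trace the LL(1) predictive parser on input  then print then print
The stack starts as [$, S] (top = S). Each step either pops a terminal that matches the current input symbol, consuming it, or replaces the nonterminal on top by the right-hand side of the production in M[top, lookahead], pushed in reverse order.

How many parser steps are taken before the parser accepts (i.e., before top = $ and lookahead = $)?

      Stack           Input                    Action
   1  $ S             then print then print $  expand S → then print H
   2  $ H print then  then print then print $  match then
   3  $ H print       print then print $       match print
   4  $ H             then print $             expand H → P S
   5  $ S P           then print $             expand P → λ
   6  $ S             then print $             expand S → then print H
   7  $ H print then  then print $             match then
   8  $ H print       print $                  match print
   9  $ H             $                        expand H → P S
  10  $ S P           $                        expand P → λ
  11  $ S             $                        expand S → λ
Accept reached after 11 steps.

11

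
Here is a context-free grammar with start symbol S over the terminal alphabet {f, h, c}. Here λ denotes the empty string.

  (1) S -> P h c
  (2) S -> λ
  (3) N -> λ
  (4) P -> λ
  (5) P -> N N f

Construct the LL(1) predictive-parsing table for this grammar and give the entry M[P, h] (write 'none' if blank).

P -> λ

FIRST(N): from N->λ we get {λ}. So FIRST(N) = {λ}.
FIRST(P): from P->λ we get {λ}; from P->N N f we get {f}. So FIRST(P) = {λ, f}.
FIRST(S): from S->P h c we get {f, h}; from S->λ we get {λ}. So FIRST(S) = {λ, f, h}.
FOLLOW(S) includes $ since S is the start symbol.
FOLLOW(P): in S->P h c, P is followed by h c with FIRST {h}. Thus FOLLOW(P) = {h}.
For P -> λ: FIRST(λ) = {λ}, so it goes in M[P, t] for t ∈ {}; since λ ∈ FIRST, also for every t ∈ FOLLOW(P) = {h}.
For P -> N N f: FIRST(N N f) = {f}, so it goes in M[P, t] for t ∈ {f}.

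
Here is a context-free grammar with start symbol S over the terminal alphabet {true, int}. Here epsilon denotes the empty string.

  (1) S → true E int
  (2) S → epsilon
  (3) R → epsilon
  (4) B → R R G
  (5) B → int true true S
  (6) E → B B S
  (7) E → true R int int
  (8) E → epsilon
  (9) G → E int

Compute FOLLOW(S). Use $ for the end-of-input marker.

FIRST(S) = {epsilon, true}
FIRST(R) = {epsilon}
FIRST(B) = {int, true}  (via R R G)
FIRST(E) = {epsilon, int, true}  (via B B S)
FIRST(G) = {int, true}  (via E int)
FOLLOW(S) includes $ since S is the start symbol.
FOLLOW(R): in B→R R G (occurrence 1), R is followed by R G with FIRST {int, true}; in B→R R G (occurrence 2), R is followed by G with FIRST {int, true}; in E→true R int int, R is followed by int int with FIRST {int}. Thus FOLLOW(R) = {int, true}.
FOLLOW(E): in S→true E int, E is followed by int with FIRST {int}; in G→E int, E is followed by int with FIRST {int}. Thus FOLLOW(E) = {int}.
FOLLOW(B): in E→B B S (occurrence 1), B is followed by B S with FIRST {int, true}; in E→B B S (occurrence 2), B is followed by S with FIRST {epsilon, true}; in E→B B S (occurrence 2), the suffix after B is nullable, so FOLLOW(B) ⊇ FOLLOW(E) = {int}. Thus FOLLOW(B) = {int, true}.
FOLLOW(S): in B→int true true S, the suffix after S is empty, so FOLLOW(S) ⊇ FOLLOW(B) = {int, true}; in E→B B S, the suffix after S is empty, so FOLLOW(S) ⊇ FOLLOW(E) = {int}. Thus FOLLOW(S) = {$, int, true}.
FOLLOW(G): in B→R R G, the suffix after G is empty, so FOLLOW(G) ⊇ FOLLOW(B) = {int, true}. Thus FOLLOW(G) = {int, true}.

{$, int, true}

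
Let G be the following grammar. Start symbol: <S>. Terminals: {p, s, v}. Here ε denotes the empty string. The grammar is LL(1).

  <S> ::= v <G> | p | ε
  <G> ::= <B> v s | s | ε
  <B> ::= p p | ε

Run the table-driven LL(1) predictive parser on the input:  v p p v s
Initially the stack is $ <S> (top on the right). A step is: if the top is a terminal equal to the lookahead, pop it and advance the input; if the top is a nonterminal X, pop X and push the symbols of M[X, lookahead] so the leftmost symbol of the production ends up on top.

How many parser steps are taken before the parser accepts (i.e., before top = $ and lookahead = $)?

8

step 1: stack=$ <S>  input=v p p v s $  — expand <S> ::= v <G>
step 2: stack=$ <G> v  input=v p p v s $  — match v
step 3: stack=$ <G>  input=p p v s $  — expand <G> ::= <B> v s
step 4: stack=$ s v <B>  input=p p v s $  — expand <B> ::= p p
step 5: stack=$ s v p p  input=p p v s $  — match p
step 6: stack=$ s v p  input=p v s $  — match p
step 7: stack=$ s v  input=v s $  — match v
step 8: stack=$ s  input=s $  — match s
Accept reached after 8 steps.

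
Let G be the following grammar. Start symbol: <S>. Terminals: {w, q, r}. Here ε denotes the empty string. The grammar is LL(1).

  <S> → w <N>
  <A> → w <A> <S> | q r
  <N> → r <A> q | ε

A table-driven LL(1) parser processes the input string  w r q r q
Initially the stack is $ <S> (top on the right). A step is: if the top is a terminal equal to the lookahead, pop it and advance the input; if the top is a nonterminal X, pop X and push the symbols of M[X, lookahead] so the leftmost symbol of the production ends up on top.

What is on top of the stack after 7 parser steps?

q

step 1: stack=$ <S>  input=w r q r q $  — expand <S> → w <N>
step 2: stack=$ <N> w  input=w r q r q $  — match w
step 3: stack=$ <N>  input=r q r q $  — expand <N> → r <A> q
step 4: stack=$ q <A> r  input=r q r q $  — match r
step 5: stack=$ q <A>  input=q r q $  — expand <A> → q r
step 6: stack=$ q r q  input=q r q $  — match q
step 7: stack=$ q r  input=r q $  — match r
Stack after step 7: $ q (top = q).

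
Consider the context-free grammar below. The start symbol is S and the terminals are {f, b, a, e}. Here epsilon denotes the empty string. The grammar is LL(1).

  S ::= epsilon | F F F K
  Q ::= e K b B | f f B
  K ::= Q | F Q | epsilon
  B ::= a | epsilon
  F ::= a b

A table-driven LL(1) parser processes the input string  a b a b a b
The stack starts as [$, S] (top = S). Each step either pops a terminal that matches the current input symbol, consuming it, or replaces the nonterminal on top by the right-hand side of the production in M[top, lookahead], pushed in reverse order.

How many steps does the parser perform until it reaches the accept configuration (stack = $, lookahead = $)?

11

      Stack        Input          Action
   1  $ S          a b a b a b $  expand S ::= F F F K
   2  $ K F F F    a b a b a b $  expand F ::= a b
   3  $ K F F b a  a b a b a b $  match a
   4  $ K F F b    b a b a b $    match b
   5  $ K F F      a b a b $      expand F ::= a b
   6  $ K F b a    a b a b $      match a
   7  $ K F b      b a b $        match b
   8  $ K F        a b $          expand F ::= a b
   9  $ K b a      a b $          match a
  10  $ K b        b $            match b
  11  $ K          $              expand K ::= epsilon
Accept reached after 11 steps.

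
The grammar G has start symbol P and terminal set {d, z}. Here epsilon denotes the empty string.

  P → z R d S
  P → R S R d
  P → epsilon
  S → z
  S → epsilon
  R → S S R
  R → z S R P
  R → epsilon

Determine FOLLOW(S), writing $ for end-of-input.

FIRST(S) = {epsilon, z}
FIRST(R) = {epsilon, z}  (via S S R)
FIRST(P) = {epsilon, d, z}  (via R S R d)
FOLLOW(P) includes $ since P is the start symbol.
FOLLOW(R): in P→z R d S, R is followed by d S with FIRST {d}; in P→R S R d (occurrence 1), R is followed by S R d with FIRST {d, z}; in P→R S R d (occurrence 2), R is followed by d with FIRST {d}; in R→S S R, the suffix after R is empty (adds nothing new); in R→z S R P, R is followed by P with FIRST {epsilon, d, z}; in R→z S R P, the suffix after R is nullable (adds nothing new). Thus FOLLOW(R) = {d, z}.
FOLLOW(P): in R→z S R P, the suffix after P is empty, so FOLLOW(P) ⊇ FOLLOW(R) = {d, z}. Thus FOLLOW(P) = {$, d, z}.
FOLLOW(S): in P→z R d S, the suffix after S is empty, so FOLLOW(S) ⊇ FOLLOW(P) = {$, d, z}; in P→R S R d, S is followed by R d with FIRST {d, z}; in R→S S R (occurrence 1), S is followed by S R with FIRST {epsilon, z}; in R→S S R (occurrence 1), the suffix after S is nullable, so FOLLOW(S) ⊇ FOLLOW(R) = {d, z}; in R→S S R (occurrence 2), S is followed by R with FIRST {epsilon, z}; in R→S S R (occurrence 2), the suffix after S is nullable, so FOLLOW(S) ⊇ FOLLOW(R) = {d, z}; in R→z S R P, S is followed by R P with FIRST {epsilon, d, z}; in R→z S R P, the suffix after S is nullable, so FOLLOW(S) ⊇ FOLLOW(R) = {d, z}. Thus FOLLOW(S) = {$, d, z}.

{$, d, z}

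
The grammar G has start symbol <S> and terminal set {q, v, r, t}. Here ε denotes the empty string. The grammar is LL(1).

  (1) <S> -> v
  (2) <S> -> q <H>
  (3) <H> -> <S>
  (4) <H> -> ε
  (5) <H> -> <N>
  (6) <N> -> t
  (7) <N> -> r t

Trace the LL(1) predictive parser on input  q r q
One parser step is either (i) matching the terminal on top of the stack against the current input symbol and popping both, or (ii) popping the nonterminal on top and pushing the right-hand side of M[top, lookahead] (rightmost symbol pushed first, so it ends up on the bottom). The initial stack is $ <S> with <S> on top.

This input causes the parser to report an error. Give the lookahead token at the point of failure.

q

     Stack    Input    Action
  1  $ <S>    q r q $  expand <S> -> q <H>
  2  $ <H> q  q r q $  match q
  3  $ <H>    r q $    expand <H> -> <N>
  4  $ <N>    r q $    expand <N> -> r t
  5  $ t r    r q $    match r
  6  $ t      q $      error: top is terminal t but lookahead is q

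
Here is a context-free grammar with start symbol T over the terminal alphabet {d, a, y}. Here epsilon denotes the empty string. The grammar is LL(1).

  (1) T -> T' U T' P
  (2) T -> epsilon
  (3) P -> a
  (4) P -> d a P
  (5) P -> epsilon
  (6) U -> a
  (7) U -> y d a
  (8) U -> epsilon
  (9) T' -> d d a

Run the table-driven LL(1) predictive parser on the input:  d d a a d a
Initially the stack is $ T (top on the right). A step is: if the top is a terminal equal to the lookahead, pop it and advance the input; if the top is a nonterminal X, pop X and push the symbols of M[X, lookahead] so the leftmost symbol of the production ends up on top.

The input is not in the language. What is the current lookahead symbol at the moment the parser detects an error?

step 1: stack=$ T  input=d d a a d a $  — expand T -> T' U T' P
step 2: stack=$ P T' U T'  input=d d a a d a $  — expand T' -> d d a
step 3: stack=$ P T' U a d d  input=d d a a d a $  — match d
step 4: stack=$ P T' U a d  input=d a a d a $  — match d
step 5: stack=$ P T' U a  input=a a d a $  — match a
step 6: stack=$ P T' U  input=a d a $  — expand U -> a
step 7: stack=$ P T' a  input=a d a $  — match a
step 8: stack=$ P T'  input=d a $  — expand T' -> d d a
step 9: stack=$ P a d d  input=d a $  — match d
step 10: stack=$ P a d  input=a $  — error: top is terminal d but lookahead is a

a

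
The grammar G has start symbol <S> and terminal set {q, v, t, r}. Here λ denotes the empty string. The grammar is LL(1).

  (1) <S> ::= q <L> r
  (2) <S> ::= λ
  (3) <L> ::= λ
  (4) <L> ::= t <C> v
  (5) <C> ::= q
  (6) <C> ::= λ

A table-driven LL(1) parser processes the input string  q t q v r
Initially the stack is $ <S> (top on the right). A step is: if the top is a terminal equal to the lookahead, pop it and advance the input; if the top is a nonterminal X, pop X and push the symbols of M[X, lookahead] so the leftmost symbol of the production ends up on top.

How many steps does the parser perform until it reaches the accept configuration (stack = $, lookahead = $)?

step 1: stack=$ <S>  input=q t q v r $  — expand <S> ::= q <L> r
step 2: stack=$ r <L> q  input=q t q v r $  — match q
step 3: stack=$ r <L>  input=t q v r $  — expand <L> ::= t <C> v
step 4: stack=$ r v <C> t  input=t q v r $  — match t
step 5: stack=$ r v <C>  input=q v r $  — expand <C> ::= q
step 6: stack=$ r v q  input=q v r $  — match q
step 7: stack=$ r v  input=v r $  — match v
step 8: stack=$ r  input=r $  — match r
Accept reached after 8 steps.

8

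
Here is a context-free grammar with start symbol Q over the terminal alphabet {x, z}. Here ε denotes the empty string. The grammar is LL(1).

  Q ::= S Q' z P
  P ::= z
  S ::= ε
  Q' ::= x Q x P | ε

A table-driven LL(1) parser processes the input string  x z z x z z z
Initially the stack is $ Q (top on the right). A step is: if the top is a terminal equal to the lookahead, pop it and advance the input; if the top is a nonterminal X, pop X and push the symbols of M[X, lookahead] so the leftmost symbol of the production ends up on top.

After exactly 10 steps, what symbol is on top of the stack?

x

      Stack               Input            Action
   1  $ Q                 x z z x z z z $  expand Q ::= S Q' z P
   2  $ P z Q' S          x z z x z z z $  expand S ::= ε
   3  $ P z Q'            x z z x z z z $  expand Q' ::= x Q x P
   4  $ P z P x Q x       x z z x z z z $  match x
   5  $ P z P x Q         z z x z z z $    expand Q ::= S Q' z P
   6  $ P z P x P z Q' S  z z x z z z $    expand S ::= ε
   7  $ P z P x P z Q'    z z x z z z $    expand Q' ::= ε
   8  $ P z P x P z       z z x z z z $    match z
   9  $ P z P x P         z x z z z $      expand P ::= z
  10  $ P z P x z         z x z z z $      match z
Stack after step 10: $ P z P x (top = x).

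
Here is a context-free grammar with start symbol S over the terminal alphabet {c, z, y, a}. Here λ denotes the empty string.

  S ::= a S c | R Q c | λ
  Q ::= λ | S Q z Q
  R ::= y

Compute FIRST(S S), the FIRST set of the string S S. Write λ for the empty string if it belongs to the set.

FIRST(R) = {y}
FIRST(S) = {λ, a, y}  (via R Q c)
FIRST(Q) = {λ, a, y, z}  (via S Q z Q)
FIRST(S S): take FIRST of each symbol in turn, carrying on past any symbol whose FIRST contains λ; result {λ, a, y}.

{λ, a, y}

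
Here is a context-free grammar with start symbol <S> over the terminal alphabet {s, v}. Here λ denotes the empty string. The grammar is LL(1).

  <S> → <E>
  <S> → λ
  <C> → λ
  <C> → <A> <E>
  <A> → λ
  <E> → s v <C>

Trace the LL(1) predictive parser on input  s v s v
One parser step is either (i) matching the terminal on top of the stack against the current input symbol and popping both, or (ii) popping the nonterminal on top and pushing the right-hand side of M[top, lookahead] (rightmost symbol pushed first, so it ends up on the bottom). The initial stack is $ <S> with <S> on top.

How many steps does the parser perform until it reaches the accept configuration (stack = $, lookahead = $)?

10

      Stack      Input      Action
   1  $ <S>      s v s v $  expand <S> → <E>
   2  $ <E>      s v s v $  expand <E> → s v <C>
   3  $ <C> v s  s v s v $  match s
   4  $ <C> v    v s v $    match v
   5  $ <C>      s v $      expand <C> → <A> <E>
   6  $ <E> <A>  s v $      expand <A> → λ
   7  $ <E>      s v $      expand <E> → s v <C>
   8  $ <C> v s  s v $      match s
   9  $ <C> v    v $        match v
  10  $ <C>      $          expand <C> → λ
Accept reached after 10 steps.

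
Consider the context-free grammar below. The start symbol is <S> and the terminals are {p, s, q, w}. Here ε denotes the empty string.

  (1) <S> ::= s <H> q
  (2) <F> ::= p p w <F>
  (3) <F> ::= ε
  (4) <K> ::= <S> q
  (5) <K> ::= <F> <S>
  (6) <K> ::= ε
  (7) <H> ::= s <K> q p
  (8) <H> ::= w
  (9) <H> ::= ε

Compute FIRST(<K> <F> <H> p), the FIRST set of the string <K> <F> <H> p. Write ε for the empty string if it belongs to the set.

{p, s, w}

FIRST(<S>): from <S>::=s <H> q we get {s}. So FIRST(<S>) = {s}.
FIRST(<F>): from <F>::=p p w <F> we get {p}; from <F>::=ε we get {ε}. So FIRST(<F>) = {ε, p}.
FIRST(<H>): from <H>::=s <K> q p we get {s}; from <H>::=w we get {w}; from <H>::=ε we get {ε}. So FIRST(<H>) = {ε, s, w}.
FIRST(<K>): from <K>::=<S> q we get {s}; from <K>::=<F> <S> we get {p, s}; from <K>::=ε we get {ε}. So FIRST(<K>) = {ε, p, s}.
FIRST(<K> <F> <H> p): take FIRST of each symbol in turn, carrying on past any symbol whose FIRST contains ε; result {p, s, w}.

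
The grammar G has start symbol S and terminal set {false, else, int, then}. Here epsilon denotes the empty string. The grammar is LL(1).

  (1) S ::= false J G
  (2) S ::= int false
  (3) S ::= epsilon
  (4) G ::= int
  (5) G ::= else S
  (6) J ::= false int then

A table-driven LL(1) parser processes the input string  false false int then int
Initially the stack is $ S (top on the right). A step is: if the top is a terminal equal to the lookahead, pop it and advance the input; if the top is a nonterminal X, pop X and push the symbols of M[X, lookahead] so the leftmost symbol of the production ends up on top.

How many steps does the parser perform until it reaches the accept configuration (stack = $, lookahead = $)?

8

     Stack               Input                       Action
  1  $ S                 false false int then int $  expand S ::= false J G
  2  $ G J false         false false int then int $  match false
  3  $ G J               false int then int $        expand J ::= false int then
  4  $ G then int false  false int then int $        match false
  5  $ G then int        int then int $              match int
  6  $ G then            then int $                  match then
  7  $ G                 int $                       expand G ::= int
  8  $ int               int $                       match int
Accept reached after 8 steps.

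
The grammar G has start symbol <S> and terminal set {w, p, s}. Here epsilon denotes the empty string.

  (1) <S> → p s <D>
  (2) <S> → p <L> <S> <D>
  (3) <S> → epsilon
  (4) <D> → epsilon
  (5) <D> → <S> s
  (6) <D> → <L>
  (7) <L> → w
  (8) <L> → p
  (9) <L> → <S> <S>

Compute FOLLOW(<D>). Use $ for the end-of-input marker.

FIRST(<S>): from <S>→p s <D> we get {p}; from <S>→p <L> <S> <D> we get {p}; from <S>→epsilon we get {epsilon}. So FIRST(<S>) = {epsilon, p}.
FIRST(<L>): from <L>→w we get {w}; from <L>→p we get {p}; from <L>→<S> <S> we get {epsilon, p}. So FIRST(<L>) = {epsilon, p, w}.
FIRST(<D>): from <D>→epsilon we get {epsilon}; from <D>→<S> s we get {p, s}; from <D>→<L> we get {epsilon, p, w}. So FIRST(<D>) = {epsilon, p, s, w}.
FOLLOW(<S>) includes $ since <S> is the start symbol.
FOLLOW(<S>): in <S>→p <L> <S> <D>, <S> is followed by <D> with FIRST {epsilon, p, s, w}; in <S>→p <L> <S> <D>, the suffix after <S> is nullable (adds nothing new); in <D>→<S> s, <S> is followed by s with FIRST {s}; in <L>→<S> <S> (occurrence 1), <S> is followed by <S> with FIRST {epsilon, p}; in <L>→<S> <S> (occurrence 1), the suffix after <S> is nullable, so FOLLOW(<S>) ⊇ FOLLOW(<L>) = {$, p, s, w}; in <L>→<S> <S> (occurrence 2), the suffix after <S> is empty, so FOLLOW(<S>) ⊇ FOLLOW(<L>) = {$, p, s, w}. Thus FOLLOW(<S>) = {$, p, s, w}.
FOLLOW(<D>): in <S>→p s <D>, the suffix after <D> is empty, so FOLLOW(<D>) ⊇ FOLLOW(<S>) = {$, p, s, w}; in <S>→p <L> <S> <D>, the suffix after <D> is empty, so FOLLOW(<D>) ⊇ FOLLOW(<S>) = {$, p, s, w}. Thus FOLLOW(<D>) = {$, p, s, w}.
FOLLOW(<L>): in <S>→p <L> <S> <D>, <L> is followed by <S> <D> with FIRST {epsilon, p, s, w}; in <S>→p <L> <S> <D>, the suffix after <L> is nullable, so FOLLOW(<L>) ⊇ FOLLOW(<S>) = {$, p, s, w}; in <D>→<L>, the suffix after <L> is empty, so FOLLOW(<L>) ⊇ FOLLOW(<D>) = {$, p, s, w}. Thus FOLLOW(<L>) = {$, p, s, w}.

{$, p, s, w}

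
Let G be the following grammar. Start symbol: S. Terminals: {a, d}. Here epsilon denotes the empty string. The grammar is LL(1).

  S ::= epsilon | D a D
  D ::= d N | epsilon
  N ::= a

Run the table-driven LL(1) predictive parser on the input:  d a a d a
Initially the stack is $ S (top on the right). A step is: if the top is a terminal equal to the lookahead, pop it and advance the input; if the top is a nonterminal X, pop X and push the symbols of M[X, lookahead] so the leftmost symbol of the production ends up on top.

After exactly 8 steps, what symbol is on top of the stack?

step 1: stack=$ S  input=d a a d a $  — expand S ::= D a D
step 2: stack=$ D a D  input=d a a d a $  — expand D ::= d N
step 3: stack=$ D a N d  input=d a a d a $  — match d
step 4: stack=$ D a N  input=a a d a $  — expand N ::= a
step 5: stack=$ D a a  input=a a d a $  — match a
step 6: stack=$ D a  input=a d a $  — match a
step 7: stack=$ D  input=d a $  — expand D ::= d N
step 8: stack=$ N d  input=d a $  — match d
Stack after step 8: $ N (top = N).

N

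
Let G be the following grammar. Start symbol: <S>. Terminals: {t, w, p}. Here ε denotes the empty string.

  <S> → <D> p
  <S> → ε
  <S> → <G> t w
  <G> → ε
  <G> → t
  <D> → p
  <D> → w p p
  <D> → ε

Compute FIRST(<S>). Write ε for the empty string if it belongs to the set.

FIRST(<G>): from <G>→ε we get {ε}; from <G>→t we get {t}. So FIRST(<G>) = {ε, t}.
FIRST(<D>): from <D>→p we get {p}; from <D>→w p p we get {w}; from <D>→ε we get {ε}. So FIRST(<D>) = {ε, p, w}.
FIRST(<S>): from <S>→<D> p we get {p, w}; from <S>→ε we get {ε}; from <S>→<G> t w we get {t}. So FIRST(<S>) = {ε, p, t, w}.

{ε, p, t, w}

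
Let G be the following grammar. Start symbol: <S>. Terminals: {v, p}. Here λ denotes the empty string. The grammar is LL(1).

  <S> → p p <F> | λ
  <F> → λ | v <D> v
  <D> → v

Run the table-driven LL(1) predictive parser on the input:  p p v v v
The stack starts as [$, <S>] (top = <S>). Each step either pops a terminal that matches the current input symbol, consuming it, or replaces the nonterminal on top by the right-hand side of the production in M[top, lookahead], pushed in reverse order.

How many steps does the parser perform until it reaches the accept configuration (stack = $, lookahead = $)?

8

step 1: stack=$ <S>  input=p p v v v $  — expand <S> → p p <F>
step 2: stack=$ <F> p p  input=p p v v v $  — match p
step 3: stack=$ <F> p  input=p v v v $  — match p
step 4: stack=$ <F>  input=v v v $  — expand <F> → v <D> v
step 5: stack=$ v <D> v  input=v v v $  — match v
step 6: stack=$ v <D>  input=v v $  — expand <D> → v
step 7: stack=$ v v  input=v v $  — match v
step 8: stack=$ v  input=v $  — match v
Accept reached after 8 steps.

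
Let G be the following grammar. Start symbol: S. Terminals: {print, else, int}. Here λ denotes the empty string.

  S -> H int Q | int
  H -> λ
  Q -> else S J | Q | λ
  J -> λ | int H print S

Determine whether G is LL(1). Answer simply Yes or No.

FIRST(S) = {int}
FIRST(H) = {λ}
FIRST(Q) = {λ, else}
FIRST(J) = {λ, int}
FOLLOW(S) = {$, int}
FOLLOW(H) = {int, print}
FOLLOW(Q) = {$, int}
FOLLOW(J) = {$, int}
Cell M[J, int] receives both J -> λ and J -> int H print S — the grammar is not LL(1).

No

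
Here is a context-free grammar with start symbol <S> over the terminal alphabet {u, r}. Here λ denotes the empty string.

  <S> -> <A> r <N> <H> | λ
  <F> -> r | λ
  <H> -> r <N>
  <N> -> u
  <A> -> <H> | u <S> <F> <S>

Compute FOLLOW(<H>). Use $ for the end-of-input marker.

FIRST(<F>): from <F>->r we get {r}; from <F>->λ we get {λ}. So FIRST(<F>) = {λ, r}.
FIRST(<H>): from <H>->r <N> we get {r}. So FIRST(<H>) = {r}.
FIRST(<N>): from <N>->u we get {u}. So FIRST(<N>) = {u}.
FIRST(<A>): from <A>-><H> we get {r}; from <A>->u <S> <F> <S> we get {u}. So FIRST(<A>) = {r, u}.
FIRST(<S>): from <S>-><A> r <N> <H> we get {r, u}; from <S>->λ we get {λ}. So FIRST(<S>) = {λ, r, u}.
FOLLOW(<S>) includes $ since <S> is the start symbol.
FOLLOW(<A>): in <S>-><A> r <N> <H>, <A> is followed by r <N> <H> with FIRST {r}. Thus FOLLOW(<A>) = {r}.
FOLLOW(<S>): in <A>->u <S> <F> <S> (occurrence 1), <S> is followed by <F> <S> with FIRST {λ, r, u}; in <A>->u <S> <F> <S> (occurrence 1), the suffix after <S> is nullable, so FOLLOW(<S>) ⊇ FOLLOW(<A>) = {r}; in <A>->u <S> <F> <S> (occurrence 2), the suffix after <S> is empty, so FOLLOW(<S>) ⊇ FOLLOW(<A>) = {r}. Thus FOLLOW(<S>) = {$, r, u}.
FOLLOW(<F>): in <A>->u <S> <F> <S>, <F> is followed by <S> with FIRST {λ, r, u}; in <A>->u <S> <F> <S>, the suffix after <F> is nullable, so FOLLOW(<F>) ⊇ FOLLOW(<A>) = {r}. Thus FOLLOW(<F>) = {r, u}.
FOLLOW(<H>): in <S>-><A> r <N> <H>, the suffix after <H> is empty, so FOLLOW(<H>) ⊇ FOLLOW(<S>) = {$, r, u}; in <A>-><H>, the suffix after <H> is empty, so FOLLOW(<H>) ⊇ FOLLOW(<A>) = {r}. Thus FOLLOW(<H>) = {$, r, u}.
FOLLOW(<N>): in <S>-><A> r <N> <H>, <N> is followed by <H> with FIRST {r}; in <H>->r <N>, the suffix after <N> is empty, so FOLLOW(<N>) ⊇ FOLLOW(<H>) = {$, r, u}. Thus FOLLOW(<N>) = {$, r, u}.

{$, r, u}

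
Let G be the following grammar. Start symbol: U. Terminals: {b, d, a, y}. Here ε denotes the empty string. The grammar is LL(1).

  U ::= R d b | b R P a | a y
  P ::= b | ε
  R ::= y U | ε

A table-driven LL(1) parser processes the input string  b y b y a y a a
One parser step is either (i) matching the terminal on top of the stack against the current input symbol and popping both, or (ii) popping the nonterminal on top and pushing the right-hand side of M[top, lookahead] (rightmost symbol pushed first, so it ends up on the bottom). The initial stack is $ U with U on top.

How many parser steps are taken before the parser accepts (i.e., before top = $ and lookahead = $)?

15

step 1: stack=$ U  input=b y b y a y a a $  — expand U ::= b R P a
step 2: stack=$ a P R b  input=b y b y a y a a $  — match b
step 3: stack=$ a P R  input=y b y a y a a $  — expand R ::= y U
step 4: stack=$ a P U y  input=y b y a y a a $  — match y
step 5: stack=$ a P U  input=b y a y a a $  — expand U ::= b R P a
step 6: stack=$ a P a P R b  input=b y a y a a $  — match b
step 7: stack=$ a P a P R  input=y a y a a $  — expand R ::= y U
step 8: stack=$ a P a P U y  input=y a y a a $  — match y
step 9: stack=$ a P a P U  input=a y a a $  — expand U ::= a y
step 10: stack=$ a P a P y a  input=a y a a $  — match a
step 11: stack=$ a P a P y  input=y a a $  — match y
step 12: stack=$ a P a P  input=a a $  — expand P ::= ε
step 13: stack=$ a P a  input=a a $  — match a
step 14: stack=$ a P  input=a $  — expand P ::= ε
step 15: stack=$ a  input=a $  — match a
Accept reached after 15 steps.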